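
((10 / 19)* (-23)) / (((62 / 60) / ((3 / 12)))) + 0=-2.93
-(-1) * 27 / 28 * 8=54 / 7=7.71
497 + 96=593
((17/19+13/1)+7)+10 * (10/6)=37.56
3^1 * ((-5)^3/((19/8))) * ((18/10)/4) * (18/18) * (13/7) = -17550/133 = -131.95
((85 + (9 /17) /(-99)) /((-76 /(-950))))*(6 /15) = 79470 /187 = 424.97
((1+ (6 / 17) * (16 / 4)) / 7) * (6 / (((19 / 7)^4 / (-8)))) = -675024 / 2215457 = -0.30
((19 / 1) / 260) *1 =19 / 260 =0.07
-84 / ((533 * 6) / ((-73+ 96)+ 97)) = -1680 / 533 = -3.15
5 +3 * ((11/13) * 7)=296/13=22.77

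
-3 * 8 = -24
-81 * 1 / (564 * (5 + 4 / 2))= -27 / 1316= -0.02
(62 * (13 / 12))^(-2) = 36 / 162409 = 0.00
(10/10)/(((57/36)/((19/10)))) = 6/5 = 1.20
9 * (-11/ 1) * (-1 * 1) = 99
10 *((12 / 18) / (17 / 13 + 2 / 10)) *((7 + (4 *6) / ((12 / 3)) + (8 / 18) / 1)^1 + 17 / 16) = 678925 / 10584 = 64.15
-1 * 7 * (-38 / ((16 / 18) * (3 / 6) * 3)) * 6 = 1197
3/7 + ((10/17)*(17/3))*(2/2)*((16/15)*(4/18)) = 691/567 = 1.22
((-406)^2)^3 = 4478743609109056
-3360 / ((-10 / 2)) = 672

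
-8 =-8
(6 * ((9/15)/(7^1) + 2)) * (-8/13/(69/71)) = -7.92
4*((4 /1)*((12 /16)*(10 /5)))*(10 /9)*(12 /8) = 40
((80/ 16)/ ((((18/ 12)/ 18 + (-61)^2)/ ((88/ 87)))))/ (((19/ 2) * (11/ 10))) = 3200/ 24603803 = 0.00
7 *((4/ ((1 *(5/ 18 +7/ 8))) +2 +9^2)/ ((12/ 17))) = 854063/ 996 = 857.49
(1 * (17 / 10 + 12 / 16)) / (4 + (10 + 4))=49 / 360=0.14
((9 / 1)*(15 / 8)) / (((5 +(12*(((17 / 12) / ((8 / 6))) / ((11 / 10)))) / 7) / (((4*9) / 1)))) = 18711 / 205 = 91.27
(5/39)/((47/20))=100/1833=0.05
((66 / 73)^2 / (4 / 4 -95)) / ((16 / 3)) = -0.00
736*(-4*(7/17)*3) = -61824/17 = -3636.71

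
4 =4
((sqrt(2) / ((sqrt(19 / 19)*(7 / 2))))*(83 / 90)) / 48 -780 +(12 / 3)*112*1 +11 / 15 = -4969 / 15 +83*sqrt(2) / 15120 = -331.26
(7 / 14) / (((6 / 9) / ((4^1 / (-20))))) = -3 / 20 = -0.15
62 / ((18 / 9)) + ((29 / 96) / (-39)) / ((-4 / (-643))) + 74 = 1553833 / 14976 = 103.75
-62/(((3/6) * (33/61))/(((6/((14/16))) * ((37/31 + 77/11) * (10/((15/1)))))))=-1983232/231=-8585.42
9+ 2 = 11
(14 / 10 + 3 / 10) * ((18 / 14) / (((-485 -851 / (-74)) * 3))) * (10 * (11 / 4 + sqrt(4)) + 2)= -5049 / 66290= -0.08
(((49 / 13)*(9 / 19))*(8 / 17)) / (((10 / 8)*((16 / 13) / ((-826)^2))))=601767432 / 1615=372611.41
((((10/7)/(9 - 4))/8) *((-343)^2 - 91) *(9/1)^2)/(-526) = -646.54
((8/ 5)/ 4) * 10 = 4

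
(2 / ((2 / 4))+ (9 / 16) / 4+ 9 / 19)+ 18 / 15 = 35351 / 6080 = 5.81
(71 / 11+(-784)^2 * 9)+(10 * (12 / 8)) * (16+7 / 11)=5532160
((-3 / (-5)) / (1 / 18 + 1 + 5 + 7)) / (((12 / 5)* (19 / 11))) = 99 / 8930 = 0.01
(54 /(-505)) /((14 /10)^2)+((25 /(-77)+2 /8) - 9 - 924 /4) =-52289581 /217756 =-240.13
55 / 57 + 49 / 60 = 677 / 380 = 1.78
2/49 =0.04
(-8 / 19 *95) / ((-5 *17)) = 8 / 17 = 0.47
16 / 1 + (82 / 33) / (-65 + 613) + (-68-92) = -1302007 / 9042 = -144.00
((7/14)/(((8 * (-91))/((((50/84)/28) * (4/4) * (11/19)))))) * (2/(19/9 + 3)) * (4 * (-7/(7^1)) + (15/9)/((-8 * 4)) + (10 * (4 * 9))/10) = -843425/7981395968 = -0.00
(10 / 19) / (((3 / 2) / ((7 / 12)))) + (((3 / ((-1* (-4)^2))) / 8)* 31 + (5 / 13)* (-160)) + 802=210545389 / 284544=739.94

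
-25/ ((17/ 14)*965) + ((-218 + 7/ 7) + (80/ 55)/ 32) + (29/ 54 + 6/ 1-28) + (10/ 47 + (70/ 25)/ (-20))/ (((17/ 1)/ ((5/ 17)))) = -1856453914109/ 7785911430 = -238.44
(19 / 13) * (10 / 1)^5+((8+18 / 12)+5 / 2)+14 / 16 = 146166.72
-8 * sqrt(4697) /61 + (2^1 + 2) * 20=80 - 8 * sqrt(4697) /61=71.01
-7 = -7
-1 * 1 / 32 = -1 / 32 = -0.03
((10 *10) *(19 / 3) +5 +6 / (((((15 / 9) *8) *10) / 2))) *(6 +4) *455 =17428957 / 6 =2904826.17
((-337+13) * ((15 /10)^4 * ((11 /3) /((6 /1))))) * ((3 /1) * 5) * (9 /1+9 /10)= -2381643 /16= -148852.69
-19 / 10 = -1.90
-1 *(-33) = 33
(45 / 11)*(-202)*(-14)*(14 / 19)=8524.59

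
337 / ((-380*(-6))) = 337 / 2280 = 0.15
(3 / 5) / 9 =1 / 15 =0.07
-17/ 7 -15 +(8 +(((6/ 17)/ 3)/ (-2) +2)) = -7.49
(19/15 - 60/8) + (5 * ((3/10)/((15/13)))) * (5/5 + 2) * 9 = 433/15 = 28.87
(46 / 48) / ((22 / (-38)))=-437 / 264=-1.66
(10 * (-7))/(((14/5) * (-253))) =25/253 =0.10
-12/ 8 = -3/ 2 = -1.50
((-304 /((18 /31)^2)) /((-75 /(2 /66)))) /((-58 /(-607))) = 22166426 /5813775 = 3.81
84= 84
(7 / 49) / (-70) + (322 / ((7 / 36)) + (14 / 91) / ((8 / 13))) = 1623123 / 980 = 1656.25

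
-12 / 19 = -0.63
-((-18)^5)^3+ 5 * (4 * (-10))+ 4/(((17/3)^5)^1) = 9579264905789834412913796/1419857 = 6746640616477458232.00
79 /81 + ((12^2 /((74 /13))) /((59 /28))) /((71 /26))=67438495 /12554433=5.37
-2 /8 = -1 /4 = -0.25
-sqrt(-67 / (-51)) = -sqrt(3417) / 51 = -1.15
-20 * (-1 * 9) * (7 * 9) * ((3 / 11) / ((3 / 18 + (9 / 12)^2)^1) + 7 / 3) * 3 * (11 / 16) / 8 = 253287 / 32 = 7915.22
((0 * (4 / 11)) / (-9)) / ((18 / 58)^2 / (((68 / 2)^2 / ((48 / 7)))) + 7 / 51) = 0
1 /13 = 0.08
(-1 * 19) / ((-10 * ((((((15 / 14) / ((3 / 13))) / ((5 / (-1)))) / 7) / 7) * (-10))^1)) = 6517 / 650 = 10.03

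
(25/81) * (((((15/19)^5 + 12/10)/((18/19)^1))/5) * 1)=6217823/63336006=0.10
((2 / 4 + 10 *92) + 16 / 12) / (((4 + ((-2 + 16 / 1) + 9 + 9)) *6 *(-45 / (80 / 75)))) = -5531 / 54675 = -0.10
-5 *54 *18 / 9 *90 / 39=-1246.15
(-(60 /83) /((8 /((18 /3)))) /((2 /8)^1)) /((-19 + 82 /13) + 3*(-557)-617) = 2340 /2482447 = 0.00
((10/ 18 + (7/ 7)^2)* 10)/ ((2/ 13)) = 910/ 9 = 101.11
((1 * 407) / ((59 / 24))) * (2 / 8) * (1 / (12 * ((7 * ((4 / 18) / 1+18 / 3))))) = 3663 / 46256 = 0.08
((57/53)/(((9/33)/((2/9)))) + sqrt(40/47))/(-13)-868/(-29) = 5370346/179829-2 * sqrt(470)/611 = 29.79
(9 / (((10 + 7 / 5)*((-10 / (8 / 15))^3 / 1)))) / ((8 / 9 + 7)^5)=-419904 / 107126117715625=-0.00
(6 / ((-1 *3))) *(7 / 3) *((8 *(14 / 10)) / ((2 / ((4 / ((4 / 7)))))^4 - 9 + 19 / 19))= 235298 / 35985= 6.54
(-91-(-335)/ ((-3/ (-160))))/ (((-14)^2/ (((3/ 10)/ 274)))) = 53327/ 537040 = 0.10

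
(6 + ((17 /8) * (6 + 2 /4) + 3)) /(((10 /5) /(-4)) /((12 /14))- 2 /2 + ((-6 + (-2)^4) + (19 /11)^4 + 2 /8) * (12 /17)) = 272542215 /142589188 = 1.91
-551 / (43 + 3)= -551 / 46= -11.98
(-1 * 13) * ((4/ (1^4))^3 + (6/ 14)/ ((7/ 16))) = -844.73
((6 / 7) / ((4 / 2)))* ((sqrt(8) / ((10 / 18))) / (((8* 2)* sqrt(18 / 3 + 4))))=27* sqrt(5) / 1400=0.04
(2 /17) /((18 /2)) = 2 /153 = 0.01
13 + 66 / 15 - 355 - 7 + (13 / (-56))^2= -5402483 / 15680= -344.55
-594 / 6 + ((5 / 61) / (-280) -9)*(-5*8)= 111452 / 427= 261.01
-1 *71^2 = -5041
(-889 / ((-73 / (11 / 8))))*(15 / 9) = 48895 / 1752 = 27.91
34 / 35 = 0.97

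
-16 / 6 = -8 / 3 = -2.67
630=630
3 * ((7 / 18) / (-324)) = -7 / 1944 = -0.00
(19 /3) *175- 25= 3250 /3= 1083.33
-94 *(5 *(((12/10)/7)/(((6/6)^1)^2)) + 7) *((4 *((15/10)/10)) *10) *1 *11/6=-56870/7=-8124.29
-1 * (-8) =8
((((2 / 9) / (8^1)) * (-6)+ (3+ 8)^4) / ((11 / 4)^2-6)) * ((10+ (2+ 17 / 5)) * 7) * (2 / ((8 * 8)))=9469691 / 300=31565.64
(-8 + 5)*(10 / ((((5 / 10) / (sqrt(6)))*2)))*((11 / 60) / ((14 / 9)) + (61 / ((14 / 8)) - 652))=74043*sqrt(6) / 4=45341.89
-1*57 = -57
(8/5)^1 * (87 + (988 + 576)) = 13208/5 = 2641.60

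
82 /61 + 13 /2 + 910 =111977 /122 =917.84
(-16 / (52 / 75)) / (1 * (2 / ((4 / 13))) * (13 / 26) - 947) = 48 / 1963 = 0.02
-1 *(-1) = 1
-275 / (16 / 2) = -275 / 8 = -34.38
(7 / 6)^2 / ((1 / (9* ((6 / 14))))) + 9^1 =57 / 4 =14.25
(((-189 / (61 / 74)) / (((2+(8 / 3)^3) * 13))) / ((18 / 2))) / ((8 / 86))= -902097 / 897676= -1.00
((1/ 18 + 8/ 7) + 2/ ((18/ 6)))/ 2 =235/ 252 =0.93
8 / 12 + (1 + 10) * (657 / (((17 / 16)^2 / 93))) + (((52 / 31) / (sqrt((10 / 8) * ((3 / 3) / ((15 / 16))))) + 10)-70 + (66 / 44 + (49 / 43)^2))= 26 * sqrt(3) / 31 + 1908656995171 / 3206166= 595309.68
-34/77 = -0.44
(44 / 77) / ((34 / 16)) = 32 / 119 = 0.27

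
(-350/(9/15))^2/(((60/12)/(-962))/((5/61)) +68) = 589225000/117639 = 5008.76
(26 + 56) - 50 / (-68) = 82.74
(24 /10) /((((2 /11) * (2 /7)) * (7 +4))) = 4.20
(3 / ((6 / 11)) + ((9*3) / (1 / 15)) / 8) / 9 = 449 / 72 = 6.24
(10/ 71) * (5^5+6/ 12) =31255/ 71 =440.21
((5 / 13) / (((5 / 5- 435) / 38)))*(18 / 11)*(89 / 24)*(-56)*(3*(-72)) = -10957680 / 4433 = -2471.84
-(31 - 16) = -15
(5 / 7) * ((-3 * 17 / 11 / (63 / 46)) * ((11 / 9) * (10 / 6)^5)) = -12218750 / 321489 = -38.01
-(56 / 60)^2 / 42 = -14 / 675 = -0.02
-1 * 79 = -79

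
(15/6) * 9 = 45/2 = 22.50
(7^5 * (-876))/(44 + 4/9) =-33126597/100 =-331265.97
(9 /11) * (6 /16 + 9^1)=675 /88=7.67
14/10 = 7/5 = 1.40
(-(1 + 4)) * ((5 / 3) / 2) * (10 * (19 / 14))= -2375 / 42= -56.55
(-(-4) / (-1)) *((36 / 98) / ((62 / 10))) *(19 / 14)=-3420 / 10633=-0.32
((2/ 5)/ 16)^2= 1/ 1600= 0.00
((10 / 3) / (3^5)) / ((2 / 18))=10 / 81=0.12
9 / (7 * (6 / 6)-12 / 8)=18 / 11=1.64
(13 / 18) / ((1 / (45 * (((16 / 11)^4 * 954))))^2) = 26669262381.84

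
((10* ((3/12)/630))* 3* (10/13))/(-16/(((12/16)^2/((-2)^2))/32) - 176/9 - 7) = -15/6007274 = -0.00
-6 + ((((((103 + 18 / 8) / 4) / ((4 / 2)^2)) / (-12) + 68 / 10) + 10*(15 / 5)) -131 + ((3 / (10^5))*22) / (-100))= -6044891021 / 60000000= -100.75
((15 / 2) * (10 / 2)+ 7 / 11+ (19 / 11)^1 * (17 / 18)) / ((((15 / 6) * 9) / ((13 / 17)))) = 102362 / 75735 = 1.35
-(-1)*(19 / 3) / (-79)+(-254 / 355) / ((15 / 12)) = -274517 / 420675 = -0.65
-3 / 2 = -1.50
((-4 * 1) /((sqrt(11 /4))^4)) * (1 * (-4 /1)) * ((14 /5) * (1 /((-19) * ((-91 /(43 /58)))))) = 11008 /4333615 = 0.00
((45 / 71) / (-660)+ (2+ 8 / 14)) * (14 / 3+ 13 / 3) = 505899 / 21868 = 23.13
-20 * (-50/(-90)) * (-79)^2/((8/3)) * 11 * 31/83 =-53204525/498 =-106836.40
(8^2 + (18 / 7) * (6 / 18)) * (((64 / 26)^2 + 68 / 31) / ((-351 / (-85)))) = 185386360 / 1430247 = 129.62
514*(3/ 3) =514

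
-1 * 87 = -87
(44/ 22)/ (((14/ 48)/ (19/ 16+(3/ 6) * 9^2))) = 2001/ 7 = 285.86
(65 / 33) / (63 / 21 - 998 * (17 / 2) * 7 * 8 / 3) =-65 / 5225429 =-0.00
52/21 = 2.48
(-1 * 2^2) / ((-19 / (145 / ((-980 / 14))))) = -58 / 133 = -0.44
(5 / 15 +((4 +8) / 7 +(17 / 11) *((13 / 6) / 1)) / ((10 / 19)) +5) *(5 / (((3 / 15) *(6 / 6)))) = 115135 / 308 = 373.81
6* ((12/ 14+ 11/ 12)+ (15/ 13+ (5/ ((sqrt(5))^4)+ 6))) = 49837/ 910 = 54.77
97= 97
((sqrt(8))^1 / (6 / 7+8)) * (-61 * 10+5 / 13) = -55475 * sqrt(2) / 403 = -194.67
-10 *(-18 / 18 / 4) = 5 / 2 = 2.50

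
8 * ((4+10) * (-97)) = -10864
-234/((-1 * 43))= 234/43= 5.44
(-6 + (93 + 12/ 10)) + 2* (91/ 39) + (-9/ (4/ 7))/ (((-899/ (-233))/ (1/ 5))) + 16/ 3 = 1750957/ 17980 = 97.38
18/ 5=3.60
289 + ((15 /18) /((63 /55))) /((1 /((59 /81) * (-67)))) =7761527 /30618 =253.50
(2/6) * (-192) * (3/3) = -64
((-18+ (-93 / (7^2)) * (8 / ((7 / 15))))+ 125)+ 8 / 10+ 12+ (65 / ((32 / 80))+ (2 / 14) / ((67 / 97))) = 57445693 / 229810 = 249.97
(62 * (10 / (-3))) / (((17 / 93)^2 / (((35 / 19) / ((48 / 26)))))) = -67774525 / 10982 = -6171.42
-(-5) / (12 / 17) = 85 / 12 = 7.08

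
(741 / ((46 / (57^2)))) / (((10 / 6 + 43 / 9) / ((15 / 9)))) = 36112635 / 2668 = 13535.47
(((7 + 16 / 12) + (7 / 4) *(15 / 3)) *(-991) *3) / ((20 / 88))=-446941 / 2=-223470.50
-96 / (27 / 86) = -2752 / 9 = -305.78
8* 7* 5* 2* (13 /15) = 485.33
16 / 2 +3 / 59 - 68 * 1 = -3537 / 59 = -59.95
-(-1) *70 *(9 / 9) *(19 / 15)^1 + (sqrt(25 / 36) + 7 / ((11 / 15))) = 2179 / 22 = 99.05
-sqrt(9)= -3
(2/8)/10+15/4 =151/40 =3.78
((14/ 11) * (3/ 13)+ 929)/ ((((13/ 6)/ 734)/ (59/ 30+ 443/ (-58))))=-1785405.41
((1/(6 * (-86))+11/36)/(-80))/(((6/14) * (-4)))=329/148608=0.00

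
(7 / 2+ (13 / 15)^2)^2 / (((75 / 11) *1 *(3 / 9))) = 40255259 / 5062500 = 7.95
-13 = -13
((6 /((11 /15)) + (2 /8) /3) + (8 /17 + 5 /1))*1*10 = 154115 /1122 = 137.36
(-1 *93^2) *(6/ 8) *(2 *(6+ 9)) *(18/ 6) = -1167615/ 2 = -583807.50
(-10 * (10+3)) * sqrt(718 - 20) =-130 * sqrt(698) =-3434.56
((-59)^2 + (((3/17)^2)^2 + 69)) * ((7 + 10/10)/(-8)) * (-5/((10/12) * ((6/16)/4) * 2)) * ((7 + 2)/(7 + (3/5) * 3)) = 106739867160/918731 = 116181.85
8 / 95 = 0.08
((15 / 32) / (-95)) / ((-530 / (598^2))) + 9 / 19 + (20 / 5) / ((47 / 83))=41144981 / 3786320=10.87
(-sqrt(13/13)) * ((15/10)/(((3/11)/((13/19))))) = -143/38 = -3.76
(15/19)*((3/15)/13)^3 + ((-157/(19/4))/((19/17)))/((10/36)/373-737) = 3937232668341/98112796248025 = 0.04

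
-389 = -389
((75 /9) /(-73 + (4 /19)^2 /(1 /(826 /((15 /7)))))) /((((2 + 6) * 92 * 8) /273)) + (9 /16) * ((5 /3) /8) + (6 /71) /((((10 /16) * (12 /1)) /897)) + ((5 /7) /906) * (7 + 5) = 10.23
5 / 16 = 0.31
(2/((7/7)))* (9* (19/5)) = 342/5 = 68.40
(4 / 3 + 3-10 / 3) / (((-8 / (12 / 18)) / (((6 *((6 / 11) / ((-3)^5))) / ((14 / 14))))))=1 / 891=0.00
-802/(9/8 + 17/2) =-6416/77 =-83.32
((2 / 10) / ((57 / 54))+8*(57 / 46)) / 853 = 22074 / 1863805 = 0.01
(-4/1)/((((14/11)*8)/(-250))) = 1375/14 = 98.21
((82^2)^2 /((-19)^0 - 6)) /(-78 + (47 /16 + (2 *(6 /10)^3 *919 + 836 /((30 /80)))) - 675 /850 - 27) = -922328390400 /257395441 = -3583.31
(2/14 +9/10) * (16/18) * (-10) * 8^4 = -2392064/63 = -37969.27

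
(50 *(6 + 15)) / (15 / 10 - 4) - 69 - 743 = -1232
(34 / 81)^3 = 39304 / 531441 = 0.07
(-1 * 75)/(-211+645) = -75/434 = -0.17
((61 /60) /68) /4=61 /16320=0.00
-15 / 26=-0.58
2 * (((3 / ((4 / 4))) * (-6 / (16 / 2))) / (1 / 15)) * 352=-23760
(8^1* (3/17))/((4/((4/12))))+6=104/17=6.12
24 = 24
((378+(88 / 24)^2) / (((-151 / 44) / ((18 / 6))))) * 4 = -620048 / 453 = -1368.76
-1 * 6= -6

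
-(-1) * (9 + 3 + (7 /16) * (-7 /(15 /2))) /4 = 2.90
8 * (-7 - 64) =-568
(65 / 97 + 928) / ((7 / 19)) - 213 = 2307.68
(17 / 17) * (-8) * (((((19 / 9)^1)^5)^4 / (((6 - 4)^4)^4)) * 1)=-37589973457545958193355601 / 99595595440594360737792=-377.43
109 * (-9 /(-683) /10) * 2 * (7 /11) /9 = 0.02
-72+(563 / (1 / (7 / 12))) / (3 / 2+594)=-510571 / 7146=-71.45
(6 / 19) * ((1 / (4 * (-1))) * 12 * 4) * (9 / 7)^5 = -4251528 / 319333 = -13.31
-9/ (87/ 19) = -57/ 29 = -1.97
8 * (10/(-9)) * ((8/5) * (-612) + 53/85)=8698.46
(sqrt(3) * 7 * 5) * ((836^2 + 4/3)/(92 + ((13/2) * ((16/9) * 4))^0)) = 73384220 * sqrt(3)/279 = 455574.18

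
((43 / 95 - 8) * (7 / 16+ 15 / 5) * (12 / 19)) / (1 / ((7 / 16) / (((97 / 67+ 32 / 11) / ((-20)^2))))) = -3051677475 / 4636684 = -658.16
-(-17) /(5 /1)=17 /5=3.40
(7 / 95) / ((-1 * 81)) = -7 / 7695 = -0.00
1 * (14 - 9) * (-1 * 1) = -5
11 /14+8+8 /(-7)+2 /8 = 221 /28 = 7.89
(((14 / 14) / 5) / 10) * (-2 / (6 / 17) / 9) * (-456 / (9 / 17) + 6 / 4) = 87703 / 8100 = 10.83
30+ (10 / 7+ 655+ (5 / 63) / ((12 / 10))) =259495 / 378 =686.49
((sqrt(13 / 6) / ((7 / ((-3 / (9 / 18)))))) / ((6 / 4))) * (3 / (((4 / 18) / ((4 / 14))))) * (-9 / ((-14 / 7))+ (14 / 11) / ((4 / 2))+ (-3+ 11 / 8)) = -11.39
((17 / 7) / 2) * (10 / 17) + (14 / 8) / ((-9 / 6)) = -19 / 42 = -0.45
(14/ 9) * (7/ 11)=98/ 99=0.99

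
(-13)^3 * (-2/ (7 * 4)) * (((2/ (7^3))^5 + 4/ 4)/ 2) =10430392637415075/ 132931722278404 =78.46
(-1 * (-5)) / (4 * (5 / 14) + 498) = 35 / 3496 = 0.01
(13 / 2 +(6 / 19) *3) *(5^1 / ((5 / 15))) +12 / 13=55641 / 494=112.63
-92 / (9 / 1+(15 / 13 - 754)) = 598 / 4835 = 0.12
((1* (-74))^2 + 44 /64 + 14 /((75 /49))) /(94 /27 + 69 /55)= 651717099 /562640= 1158.32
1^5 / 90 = 1 / 90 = 0.01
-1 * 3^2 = -9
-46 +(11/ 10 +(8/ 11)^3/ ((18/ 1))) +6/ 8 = -10572337/ 239580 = -44.13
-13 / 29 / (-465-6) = 0.00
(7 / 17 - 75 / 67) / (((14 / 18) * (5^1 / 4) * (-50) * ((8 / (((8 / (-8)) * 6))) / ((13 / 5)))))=-141453 / 4983125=-0.03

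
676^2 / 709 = 456976 / 709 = 644.54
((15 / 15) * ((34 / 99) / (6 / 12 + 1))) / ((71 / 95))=6460 / 21087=0.31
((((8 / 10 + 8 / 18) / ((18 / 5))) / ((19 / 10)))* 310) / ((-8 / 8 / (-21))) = 607600 / 513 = 1184.41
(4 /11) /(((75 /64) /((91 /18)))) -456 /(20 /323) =-54669022 /7425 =-7362.83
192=192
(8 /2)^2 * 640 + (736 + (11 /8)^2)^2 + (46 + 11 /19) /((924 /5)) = 3324147692295 /5992448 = 554722.83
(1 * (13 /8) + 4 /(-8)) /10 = 9 /80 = 0.11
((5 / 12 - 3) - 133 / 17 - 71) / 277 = -0.29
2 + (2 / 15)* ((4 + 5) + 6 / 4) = 17 / 5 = 3.40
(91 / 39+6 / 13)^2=11881 / 1521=7.81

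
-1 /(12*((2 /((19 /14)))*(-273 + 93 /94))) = 893 /4295592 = 0.00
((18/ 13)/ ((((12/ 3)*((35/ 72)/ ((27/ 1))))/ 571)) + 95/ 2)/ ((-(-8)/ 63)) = 90300969/ 1040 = 86827.85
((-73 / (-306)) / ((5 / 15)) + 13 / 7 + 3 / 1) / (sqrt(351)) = 3979 * sqrt(39) / 83538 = 0.30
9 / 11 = 0.82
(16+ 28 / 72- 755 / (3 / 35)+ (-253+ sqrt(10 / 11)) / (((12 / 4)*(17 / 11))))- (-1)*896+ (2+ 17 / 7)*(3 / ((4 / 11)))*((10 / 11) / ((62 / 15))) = -34025573 / 4284+ sqrt(110) / 51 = -7942.27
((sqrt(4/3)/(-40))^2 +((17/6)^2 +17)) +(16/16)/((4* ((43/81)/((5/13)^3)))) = 8521233013/340095600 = 25.06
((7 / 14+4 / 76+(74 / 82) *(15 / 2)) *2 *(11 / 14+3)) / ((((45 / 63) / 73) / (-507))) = -11186907849 / 3895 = -2872120.12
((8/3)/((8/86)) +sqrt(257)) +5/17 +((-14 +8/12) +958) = 989.66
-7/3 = -2.33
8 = 8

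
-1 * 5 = -5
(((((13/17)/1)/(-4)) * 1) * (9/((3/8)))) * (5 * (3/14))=-585/119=-4.92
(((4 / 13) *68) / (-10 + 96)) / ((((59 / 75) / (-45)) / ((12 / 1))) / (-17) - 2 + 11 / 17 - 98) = -93636000 / 38238082519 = -0.00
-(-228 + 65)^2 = -26569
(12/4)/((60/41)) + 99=2021/20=101.05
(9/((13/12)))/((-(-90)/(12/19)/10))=144/247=0.58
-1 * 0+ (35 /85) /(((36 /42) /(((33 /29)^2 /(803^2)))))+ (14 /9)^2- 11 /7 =73293625255 /86398000542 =0.85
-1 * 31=-31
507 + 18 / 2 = 516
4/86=2/43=0.05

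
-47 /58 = -0.81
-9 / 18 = -1 / 2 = -0.50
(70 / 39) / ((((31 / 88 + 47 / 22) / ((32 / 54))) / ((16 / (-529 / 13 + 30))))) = -0.64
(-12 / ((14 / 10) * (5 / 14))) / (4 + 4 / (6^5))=-46656 / 7777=-6.00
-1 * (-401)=401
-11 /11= -1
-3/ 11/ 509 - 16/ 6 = -44801/ 16797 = -2.67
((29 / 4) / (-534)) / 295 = -29 / 630120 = -0.00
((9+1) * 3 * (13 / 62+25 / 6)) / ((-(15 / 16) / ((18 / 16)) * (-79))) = 4884 / 2449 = 1.99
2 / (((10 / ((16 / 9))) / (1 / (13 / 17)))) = 272 / 585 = 0.46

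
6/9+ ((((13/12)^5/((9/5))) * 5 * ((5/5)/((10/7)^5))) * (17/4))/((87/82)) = 5388626483347/1558683648000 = 3.46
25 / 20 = 5 / 4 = 1.25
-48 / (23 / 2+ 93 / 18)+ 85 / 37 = -539 / 925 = -0.58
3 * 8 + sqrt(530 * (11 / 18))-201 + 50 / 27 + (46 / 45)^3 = -15863039 / 91125 + sqrt(2915) / 3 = -156.08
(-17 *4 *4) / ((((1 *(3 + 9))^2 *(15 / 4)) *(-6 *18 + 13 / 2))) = 136 / 27405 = 0.00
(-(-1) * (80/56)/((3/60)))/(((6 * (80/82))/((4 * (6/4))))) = 205/7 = 29.29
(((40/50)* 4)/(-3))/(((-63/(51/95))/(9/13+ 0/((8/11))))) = 272/43225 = 0.01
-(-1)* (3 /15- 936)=-4679 /5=-935.80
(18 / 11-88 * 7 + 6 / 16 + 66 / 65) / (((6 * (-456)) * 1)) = 3506207 / 15649920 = 0.22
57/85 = 0.67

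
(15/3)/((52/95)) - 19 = -513/52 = -9.87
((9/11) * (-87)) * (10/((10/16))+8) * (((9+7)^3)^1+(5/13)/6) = -1000652076/143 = -6997566.97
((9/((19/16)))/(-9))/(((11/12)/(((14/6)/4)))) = -112/209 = -0.54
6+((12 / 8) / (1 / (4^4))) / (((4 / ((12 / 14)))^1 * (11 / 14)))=1218 / 11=110.73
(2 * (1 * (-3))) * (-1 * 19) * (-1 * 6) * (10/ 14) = -3420/ 7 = -488.57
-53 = -53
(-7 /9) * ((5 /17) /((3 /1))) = -35 /459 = -0.08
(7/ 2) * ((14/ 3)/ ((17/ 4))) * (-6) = -392/ 17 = -23.06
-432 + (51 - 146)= -527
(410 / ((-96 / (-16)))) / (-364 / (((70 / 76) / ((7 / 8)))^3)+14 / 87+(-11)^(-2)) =-1438690000 / 6567065063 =-0.22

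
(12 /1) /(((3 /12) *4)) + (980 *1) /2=502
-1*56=-56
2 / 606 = 1 / 303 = 0.00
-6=-6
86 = 86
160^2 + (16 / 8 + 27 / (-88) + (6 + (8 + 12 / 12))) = 2254269 / 88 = 25616.69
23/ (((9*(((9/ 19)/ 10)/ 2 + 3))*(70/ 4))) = 3496/ 72387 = 0.05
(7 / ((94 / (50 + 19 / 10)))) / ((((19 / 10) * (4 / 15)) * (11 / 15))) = 817425 / 78584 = 10.40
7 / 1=7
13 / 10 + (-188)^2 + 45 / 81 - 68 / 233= 741196471 / 20970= 35345.56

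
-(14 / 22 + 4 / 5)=-79 / 55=-1.44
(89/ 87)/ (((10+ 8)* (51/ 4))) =178/ 39933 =0.00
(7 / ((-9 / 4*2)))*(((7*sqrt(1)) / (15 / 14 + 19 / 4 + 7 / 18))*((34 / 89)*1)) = -93296 / 139285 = -0.67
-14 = -14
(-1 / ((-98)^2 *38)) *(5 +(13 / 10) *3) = -89 / 3649520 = -0.00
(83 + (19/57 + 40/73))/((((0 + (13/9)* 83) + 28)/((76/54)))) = 63460/79497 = 0.80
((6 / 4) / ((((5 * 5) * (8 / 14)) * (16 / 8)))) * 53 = 1113 / 400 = 2.78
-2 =-2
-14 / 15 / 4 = -7 / 30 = -0.23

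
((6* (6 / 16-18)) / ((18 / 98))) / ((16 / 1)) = -2303 / 64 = -35.98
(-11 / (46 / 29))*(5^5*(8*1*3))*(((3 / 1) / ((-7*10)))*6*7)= 21532500 / 23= 936195.65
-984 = -984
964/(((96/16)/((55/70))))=2651/21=126.24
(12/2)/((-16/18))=-27/4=-6.75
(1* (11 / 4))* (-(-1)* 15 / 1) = 165 / 4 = 41.25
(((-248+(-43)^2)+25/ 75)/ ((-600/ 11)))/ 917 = -13211/ 412650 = -0.03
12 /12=1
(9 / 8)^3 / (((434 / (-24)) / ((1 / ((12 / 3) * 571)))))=-2187 / 63440384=-0.00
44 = 44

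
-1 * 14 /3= -14 /3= -4.67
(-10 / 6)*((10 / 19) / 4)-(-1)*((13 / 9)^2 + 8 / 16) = 3643 / 1539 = 2.37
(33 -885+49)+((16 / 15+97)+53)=-9779 / 15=-651.93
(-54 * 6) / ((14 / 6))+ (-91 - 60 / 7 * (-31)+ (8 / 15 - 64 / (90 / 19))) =7207 / 315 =22.88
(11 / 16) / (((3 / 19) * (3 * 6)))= 209 / 864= 0.24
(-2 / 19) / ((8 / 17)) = -17 / 76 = -0.22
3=3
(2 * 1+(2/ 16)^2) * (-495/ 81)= -2365/ 192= -12.32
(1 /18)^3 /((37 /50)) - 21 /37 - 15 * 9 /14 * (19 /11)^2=-2680904027 /91384524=-29.34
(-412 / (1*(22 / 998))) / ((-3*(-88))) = -51397 / 726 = -70.79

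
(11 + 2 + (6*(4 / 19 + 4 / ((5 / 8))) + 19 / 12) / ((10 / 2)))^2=14670296641 / 32490000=451.53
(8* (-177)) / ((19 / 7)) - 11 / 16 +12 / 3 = -157585 / 304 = -518.37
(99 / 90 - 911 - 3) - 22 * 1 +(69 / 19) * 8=-172111 / 190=-905.85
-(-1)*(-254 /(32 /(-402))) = 25527 /8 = 3190.88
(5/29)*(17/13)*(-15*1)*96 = -122400/377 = -324.67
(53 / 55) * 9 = 477 / 55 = 8.67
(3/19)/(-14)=-3/266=-0.01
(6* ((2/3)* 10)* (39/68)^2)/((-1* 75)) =-507/2890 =-0.18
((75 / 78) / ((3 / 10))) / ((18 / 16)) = 1000 / 351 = 2.85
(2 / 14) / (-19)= -1 / 133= -0.01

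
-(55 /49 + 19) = -986 /49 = -20.12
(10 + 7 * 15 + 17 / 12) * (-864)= -100584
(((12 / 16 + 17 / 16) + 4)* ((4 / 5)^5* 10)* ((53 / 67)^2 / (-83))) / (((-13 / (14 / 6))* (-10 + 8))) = -39011392 / 3027269375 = -0.01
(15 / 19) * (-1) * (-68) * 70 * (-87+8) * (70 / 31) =-394842000 / 589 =-670359.93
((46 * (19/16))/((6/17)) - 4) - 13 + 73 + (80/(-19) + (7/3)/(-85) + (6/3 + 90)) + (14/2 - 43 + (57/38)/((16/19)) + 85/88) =150806383/568480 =265.28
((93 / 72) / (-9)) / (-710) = 31 / 153360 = 0.00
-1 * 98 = -98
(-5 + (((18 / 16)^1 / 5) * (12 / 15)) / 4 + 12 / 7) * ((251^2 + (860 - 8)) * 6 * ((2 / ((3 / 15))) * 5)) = -62078798.79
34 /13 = 2.62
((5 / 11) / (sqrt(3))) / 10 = sqrt(3) / 66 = 0.03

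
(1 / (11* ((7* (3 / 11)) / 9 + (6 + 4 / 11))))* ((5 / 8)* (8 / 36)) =5 / 2604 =0.00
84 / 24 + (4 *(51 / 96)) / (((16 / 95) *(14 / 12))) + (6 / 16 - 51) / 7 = 3173 / 448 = 7.08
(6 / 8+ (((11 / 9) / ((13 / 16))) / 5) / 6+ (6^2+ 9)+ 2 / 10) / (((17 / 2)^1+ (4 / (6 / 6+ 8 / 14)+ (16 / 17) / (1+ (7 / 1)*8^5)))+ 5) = 4617070530193 / 1610495322930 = 2.87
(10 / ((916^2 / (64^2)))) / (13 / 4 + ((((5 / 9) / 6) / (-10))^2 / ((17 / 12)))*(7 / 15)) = 39657600 / 2640247027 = 0.02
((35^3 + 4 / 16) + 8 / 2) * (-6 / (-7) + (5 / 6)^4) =2084103067 / 36288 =57432.29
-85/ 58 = -1.47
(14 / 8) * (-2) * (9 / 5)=-63 / 10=-6.30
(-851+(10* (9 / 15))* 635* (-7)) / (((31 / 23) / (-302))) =191160866 / 31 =6166479.55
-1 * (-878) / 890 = 439 / 445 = 0.99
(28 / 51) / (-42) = -2 / 153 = -0.01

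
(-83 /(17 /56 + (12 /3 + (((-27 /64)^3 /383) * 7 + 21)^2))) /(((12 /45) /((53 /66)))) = -38800686250861789184 /69119100433358812001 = -0.56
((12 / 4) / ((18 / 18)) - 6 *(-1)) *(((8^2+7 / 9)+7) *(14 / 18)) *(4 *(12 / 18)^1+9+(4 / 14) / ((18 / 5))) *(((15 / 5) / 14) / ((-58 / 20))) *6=-4780400 / 1827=-2616.53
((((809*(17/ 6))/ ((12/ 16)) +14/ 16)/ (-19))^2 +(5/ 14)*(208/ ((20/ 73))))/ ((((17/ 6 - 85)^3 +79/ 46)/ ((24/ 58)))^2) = 234945474618850416/ 16141196938904043145760887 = 0.00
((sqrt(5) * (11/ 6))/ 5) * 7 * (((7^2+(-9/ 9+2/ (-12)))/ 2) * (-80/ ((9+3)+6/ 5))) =-10045 * sqrt(5)/ 27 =-831.90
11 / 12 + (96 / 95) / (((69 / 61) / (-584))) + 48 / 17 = -230886317 / 445740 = -517.98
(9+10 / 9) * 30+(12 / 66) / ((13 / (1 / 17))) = 2212216 / 7293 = 303.33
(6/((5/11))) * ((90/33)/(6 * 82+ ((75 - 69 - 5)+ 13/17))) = 102/1399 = 0.07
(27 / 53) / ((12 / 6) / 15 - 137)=-405 / 108809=-0.00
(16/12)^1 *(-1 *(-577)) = 2308/3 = 769.33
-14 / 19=-0.74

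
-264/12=-22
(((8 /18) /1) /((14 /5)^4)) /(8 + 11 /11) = 625 /777924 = 0.00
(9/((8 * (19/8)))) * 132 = 1188/19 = 62.53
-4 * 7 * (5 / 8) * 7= -245 / 2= -122.50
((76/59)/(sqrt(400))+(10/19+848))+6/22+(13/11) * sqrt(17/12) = 13 * sqrt(51)/66+52336676/61655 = 850.27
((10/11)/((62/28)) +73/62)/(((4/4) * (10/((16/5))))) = 4332/8525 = 0.51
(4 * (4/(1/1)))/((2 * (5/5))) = 8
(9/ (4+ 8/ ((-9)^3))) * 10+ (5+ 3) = 44437/ 1454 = 30.56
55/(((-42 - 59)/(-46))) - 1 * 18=712/101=7.05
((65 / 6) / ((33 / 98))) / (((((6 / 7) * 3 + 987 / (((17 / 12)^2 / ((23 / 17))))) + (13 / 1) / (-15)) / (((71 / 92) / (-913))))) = -38885043925 / 953851188635796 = -0.00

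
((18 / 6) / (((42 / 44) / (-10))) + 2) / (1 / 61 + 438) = -12566 / 187033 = -0.07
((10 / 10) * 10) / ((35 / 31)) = 62 / 7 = 8.86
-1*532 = -532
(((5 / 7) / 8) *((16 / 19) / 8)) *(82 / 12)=205 / 3192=0.06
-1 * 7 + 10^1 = 3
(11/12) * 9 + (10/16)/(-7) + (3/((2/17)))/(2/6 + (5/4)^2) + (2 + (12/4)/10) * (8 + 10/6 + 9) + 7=781267/10920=71.54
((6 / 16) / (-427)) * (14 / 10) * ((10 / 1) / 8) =-3 / 1952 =-0.00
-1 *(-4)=4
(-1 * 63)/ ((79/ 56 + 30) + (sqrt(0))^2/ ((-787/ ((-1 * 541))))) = -3528/ 1759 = -2.01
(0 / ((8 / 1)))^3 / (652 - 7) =0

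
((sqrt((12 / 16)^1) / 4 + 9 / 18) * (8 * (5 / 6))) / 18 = 5 * sqrt(3) / 108 + 5 / 27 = 0.27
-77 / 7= -11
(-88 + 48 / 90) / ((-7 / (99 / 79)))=43296 / 2765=15.66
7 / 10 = 0.70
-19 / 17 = -1.12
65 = 65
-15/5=-3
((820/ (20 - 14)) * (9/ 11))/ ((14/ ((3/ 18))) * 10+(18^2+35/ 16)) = 19680/ 205249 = 0.10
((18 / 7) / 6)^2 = 9 / 49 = 0.18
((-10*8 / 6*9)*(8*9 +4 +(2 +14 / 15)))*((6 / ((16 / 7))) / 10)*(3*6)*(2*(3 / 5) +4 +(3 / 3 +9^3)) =-822600576 / 25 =-32904023.04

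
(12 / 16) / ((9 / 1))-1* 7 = -83 / 12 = -6.92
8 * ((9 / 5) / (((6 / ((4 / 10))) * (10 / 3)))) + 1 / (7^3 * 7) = 86561 / 300125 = 0.29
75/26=2.88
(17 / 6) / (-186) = -17 / 1116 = -0.02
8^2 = 64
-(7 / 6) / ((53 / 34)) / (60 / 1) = -119 / 9540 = -0.01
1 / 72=0.01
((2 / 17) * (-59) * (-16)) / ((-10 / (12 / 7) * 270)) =-1888 / 26775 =-0.07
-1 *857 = -857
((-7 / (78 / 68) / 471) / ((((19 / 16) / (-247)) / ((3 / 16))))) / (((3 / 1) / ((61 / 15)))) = 14518 / 21195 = 0.68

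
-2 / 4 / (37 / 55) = -55 / 74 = -0.74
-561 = -561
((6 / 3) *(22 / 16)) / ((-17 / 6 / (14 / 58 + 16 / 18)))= -3245 / 2958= -1.10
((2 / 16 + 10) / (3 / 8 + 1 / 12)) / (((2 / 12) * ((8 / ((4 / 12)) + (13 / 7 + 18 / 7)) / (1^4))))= 10206 / 2189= 4.66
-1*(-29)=29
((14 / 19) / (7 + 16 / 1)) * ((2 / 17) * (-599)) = -16772 / 7429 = -2.26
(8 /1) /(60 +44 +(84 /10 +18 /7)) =35 /503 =0.07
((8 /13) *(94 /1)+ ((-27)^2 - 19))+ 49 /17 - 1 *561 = 46350 /221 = 209.73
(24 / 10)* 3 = 36 / 5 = 7.20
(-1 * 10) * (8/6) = -40/3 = -13.33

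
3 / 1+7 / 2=13 / 2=6.50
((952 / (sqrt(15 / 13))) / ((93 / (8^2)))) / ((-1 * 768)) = -238 * sqrt(195) / 4185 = -0.79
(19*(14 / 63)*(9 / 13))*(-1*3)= -8.77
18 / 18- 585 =-584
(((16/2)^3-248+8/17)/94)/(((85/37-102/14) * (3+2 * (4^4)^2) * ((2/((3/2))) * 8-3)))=-62382/111147311975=-0.00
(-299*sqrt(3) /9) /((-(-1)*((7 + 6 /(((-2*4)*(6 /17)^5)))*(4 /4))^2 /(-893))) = 245316501504*sqrt(3) /139628160997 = 3.04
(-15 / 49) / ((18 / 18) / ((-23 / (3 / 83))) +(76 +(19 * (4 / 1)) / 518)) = -0.00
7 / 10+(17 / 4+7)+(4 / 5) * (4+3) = 351 / 20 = 17.55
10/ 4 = 5/ 2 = 2.50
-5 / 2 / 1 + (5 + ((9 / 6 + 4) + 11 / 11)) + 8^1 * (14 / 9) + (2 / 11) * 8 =2267 / 99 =22.90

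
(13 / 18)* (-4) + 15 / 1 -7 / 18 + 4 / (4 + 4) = 110 / 9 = 12.22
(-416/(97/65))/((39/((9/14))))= -3120/679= -4.59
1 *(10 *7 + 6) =76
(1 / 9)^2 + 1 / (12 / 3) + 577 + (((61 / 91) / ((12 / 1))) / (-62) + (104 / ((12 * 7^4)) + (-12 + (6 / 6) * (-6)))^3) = -18980936325406353667 / 3614569104817944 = -5251.23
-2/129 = -0.02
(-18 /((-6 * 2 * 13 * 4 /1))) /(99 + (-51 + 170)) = 3 /22672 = 0.00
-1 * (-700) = 700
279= 279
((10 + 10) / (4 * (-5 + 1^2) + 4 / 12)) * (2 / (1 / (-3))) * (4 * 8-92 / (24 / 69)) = -83700 / 47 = -1780.85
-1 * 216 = -216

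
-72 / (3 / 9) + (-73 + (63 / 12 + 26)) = -1031 / 4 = -257.75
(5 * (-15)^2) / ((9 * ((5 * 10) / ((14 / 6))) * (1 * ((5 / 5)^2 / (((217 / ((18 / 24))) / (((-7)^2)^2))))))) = 310 / 441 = 0.70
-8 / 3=-2.67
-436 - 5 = -441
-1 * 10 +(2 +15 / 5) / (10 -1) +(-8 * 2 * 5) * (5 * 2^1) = -7285 / 9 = -809.44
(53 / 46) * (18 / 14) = 477 / 322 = 1.48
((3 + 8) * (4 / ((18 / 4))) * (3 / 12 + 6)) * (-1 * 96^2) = -563200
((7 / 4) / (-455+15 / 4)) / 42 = -1 / 10830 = -0.00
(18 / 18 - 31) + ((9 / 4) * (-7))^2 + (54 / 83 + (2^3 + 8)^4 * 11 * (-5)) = -3604261.29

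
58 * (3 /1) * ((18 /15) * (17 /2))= 8874 /5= 1774.80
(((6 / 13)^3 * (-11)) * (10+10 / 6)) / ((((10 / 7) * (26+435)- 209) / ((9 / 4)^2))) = -654885 / 4609306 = -0.14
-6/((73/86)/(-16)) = 8256/73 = 113.10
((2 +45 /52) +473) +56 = 27657 /52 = 531.87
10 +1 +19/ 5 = 74/ 5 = 14.80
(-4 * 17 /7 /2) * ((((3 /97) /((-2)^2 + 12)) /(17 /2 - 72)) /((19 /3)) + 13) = -413819695 /6553708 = -63.14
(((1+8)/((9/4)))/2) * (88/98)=88/49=1.80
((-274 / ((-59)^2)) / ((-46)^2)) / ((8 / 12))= -411 / 7365796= -0.00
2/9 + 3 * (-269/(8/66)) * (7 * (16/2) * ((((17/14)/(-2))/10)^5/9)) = 283674611767/1106380800000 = 0.26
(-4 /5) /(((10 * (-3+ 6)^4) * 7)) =-2 /14175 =-0.00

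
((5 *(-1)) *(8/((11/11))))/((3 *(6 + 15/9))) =-40/23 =-1.74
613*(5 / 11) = 3065 / 11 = 278.64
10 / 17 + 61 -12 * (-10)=3087 / 17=181.59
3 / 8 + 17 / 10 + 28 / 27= 3361 / 1080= 3.11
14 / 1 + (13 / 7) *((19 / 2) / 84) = 16711 / 1176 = 14.21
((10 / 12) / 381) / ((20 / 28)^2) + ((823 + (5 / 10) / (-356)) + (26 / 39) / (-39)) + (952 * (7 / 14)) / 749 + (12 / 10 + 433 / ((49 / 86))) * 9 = 2128356071893367 / 277344423720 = 7674.05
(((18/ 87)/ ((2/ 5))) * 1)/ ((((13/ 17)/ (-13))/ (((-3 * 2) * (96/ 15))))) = 9792/ 29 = 337.66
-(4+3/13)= -4.23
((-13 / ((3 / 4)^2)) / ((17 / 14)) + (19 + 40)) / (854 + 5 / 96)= 195680 / 4181439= 0.05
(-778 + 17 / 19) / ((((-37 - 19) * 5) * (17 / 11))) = 1.80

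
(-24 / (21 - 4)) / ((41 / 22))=-528 / 697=-0.76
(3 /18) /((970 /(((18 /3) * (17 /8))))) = 17 /7760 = 0.00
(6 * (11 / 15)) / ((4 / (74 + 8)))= 451 / 5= 90.20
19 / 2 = 9.50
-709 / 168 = -4.22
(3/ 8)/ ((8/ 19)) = 57/ 64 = 0.89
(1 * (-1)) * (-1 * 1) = 1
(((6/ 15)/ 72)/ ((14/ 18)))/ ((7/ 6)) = 3/ 490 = 0.01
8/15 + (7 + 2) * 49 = 6623/15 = 441.53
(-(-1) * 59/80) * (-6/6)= -59/80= -0.74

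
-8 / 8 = -1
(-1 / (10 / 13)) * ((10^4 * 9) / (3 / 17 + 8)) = -1989000 / 139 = -14309.35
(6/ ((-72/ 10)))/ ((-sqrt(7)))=5 *sqrt(7)/ 42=0.31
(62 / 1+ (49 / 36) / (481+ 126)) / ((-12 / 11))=-56.84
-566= -566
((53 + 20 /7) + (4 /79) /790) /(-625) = -12201169 /136521875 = -0.09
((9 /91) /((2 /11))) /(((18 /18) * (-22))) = -9 /364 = -0.02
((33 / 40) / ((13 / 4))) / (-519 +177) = -11 / 14820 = -0.00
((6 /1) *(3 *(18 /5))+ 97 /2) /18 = 1133 /180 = 6.29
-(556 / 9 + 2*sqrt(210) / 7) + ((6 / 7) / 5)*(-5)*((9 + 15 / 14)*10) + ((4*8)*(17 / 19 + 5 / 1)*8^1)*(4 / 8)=602.28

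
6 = 6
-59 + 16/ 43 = -58.63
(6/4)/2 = 0.75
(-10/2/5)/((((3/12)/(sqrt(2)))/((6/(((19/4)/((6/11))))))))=-576 *sqrt(2)/209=-3.90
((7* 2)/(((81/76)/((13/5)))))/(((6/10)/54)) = 27664/9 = 3073.78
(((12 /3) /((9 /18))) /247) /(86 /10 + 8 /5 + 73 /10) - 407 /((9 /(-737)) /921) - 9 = 30695795.34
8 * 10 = 80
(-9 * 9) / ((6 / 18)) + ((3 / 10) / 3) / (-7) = -17011 / 70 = -243.01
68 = 68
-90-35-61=-186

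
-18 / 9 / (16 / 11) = -11 / 8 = -1.38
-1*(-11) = 11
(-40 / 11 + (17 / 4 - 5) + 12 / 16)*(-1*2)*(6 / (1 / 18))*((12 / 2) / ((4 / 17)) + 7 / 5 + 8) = 301536 / 11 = 27412.36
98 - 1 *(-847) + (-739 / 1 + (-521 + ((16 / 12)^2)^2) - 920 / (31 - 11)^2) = -254453 / 810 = -314.14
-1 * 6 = -6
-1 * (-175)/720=35/144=0.24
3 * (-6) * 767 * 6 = -82836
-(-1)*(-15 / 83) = -15 / 83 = -0.18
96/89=1.08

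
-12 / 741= -4 / 247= -0.02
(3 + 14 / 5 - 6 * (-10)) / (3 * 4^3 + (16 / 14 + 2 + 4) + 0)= 2303 / 6970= 0.33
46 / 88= 23 / 44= 0.52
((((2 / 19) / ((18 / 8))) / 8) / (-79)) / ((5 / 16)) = -16 / 67545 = -0.00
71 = 71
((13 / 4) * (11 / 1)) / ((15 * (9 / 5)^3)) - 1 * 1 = -5173 / 8748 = -0.59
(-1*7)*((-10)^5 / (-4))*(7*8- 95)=6825000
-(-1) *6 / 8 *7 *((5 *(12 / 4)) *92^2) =666540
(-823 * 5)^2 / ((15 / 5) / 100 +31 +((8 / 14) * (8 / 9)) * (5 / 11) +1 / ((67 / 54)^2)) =5267718018832500 / 9926954131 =530647.97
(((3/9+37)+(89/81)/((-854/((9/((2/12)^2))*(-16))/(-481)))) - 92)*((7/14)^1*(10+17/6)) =-11494153/549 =-20936.53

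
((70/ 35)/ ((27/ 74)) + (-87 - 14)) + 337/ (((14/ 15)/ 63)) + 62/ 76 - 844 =11187913/ 513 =21808.80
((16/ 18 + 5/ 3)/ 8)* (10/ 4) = 0.80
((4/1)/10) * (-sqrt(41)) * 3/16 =-3 * sqrt(41)/40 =-0.48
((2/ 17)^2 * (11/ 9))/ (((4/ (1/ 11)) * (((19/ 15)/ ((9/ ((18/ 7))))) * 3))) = 35/ 98838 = 0.00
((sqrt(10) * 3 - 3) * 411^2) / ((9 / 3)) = -168921+168921 * sqrt(10) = 365254.10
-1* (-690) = 690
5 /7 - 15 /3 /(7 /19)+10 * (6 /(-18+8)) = -132 /7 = -18.86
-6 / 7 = -0.86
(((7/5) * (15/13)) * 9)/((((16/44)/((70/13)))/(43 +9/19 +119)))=224625555/6422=34977.51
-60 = -60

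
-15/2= -7.50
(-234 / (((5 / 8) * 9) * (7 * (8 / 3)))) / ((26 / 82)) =-246 / 35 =-7.03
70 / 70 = 1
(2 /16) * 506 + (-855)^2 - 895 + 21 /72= 17524645 /24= 730193.54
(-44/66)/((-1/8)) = 16/3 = 5.33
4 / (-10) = -2 / 5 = -0.40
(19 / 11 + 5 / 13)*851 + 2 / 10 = 1285153 / 715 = 1797.42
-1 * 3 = -3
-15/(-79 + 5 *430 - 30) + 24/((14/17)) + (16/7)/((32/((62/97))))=40440394/1385839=29.18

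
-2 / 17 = -0.12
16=16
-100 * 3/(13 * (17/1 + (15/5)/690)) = -69000/50843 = -1.36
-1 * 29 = -29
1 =1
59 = 59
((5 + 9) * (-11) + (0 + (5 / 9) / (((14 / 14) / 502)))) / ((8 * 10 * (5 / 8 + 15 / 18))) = 562 / 525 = 1.07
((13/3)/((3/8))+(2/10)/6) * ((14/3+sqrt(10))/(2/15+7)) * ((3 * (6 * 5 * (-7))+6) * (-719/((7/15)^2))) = 26203083.65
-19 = -19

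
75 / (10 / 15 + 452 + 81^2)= 225 / 21041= 0.01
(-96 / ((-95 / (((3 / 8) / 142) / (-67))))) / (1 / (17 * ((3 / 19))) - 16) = 918 / 360176255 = 0.00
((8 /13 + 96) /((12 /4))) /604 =314 /5889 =0.05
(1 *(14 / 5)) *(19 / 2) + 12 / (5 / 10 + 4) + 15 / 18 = 301 / 10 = 30.10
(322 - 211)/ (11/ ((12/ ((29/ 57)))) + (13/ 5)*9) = 379620/ 81623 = 4.65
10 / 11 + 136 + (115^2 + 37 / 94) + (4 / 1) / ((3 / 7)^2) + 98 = 125464241 / 9306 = 13482.08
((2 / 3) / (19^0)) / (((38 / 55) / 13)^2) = 511225 / 2166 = 236.02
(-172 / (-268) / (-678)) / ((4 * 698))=-43 / 126829392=-0.00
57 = 57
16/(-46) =-8/23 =-0.35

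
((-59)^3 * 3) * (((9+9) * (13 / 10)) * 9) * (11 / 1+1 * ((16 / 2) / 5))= -40873912443 / 25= -1634956497.72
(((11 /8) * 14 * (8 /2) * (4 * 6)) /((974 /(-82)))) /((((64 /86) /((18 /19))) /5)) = -990.29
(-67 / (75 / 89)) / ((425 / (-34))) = 11926 / 1875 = 6.36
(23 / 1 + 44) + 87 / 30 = 69.90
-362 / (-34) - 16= -91 / 17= -5.35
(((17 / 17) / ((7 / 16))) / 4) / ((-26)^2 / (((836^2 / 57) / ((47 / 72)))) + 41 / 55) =4414080 / 6036373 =0.73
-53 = -53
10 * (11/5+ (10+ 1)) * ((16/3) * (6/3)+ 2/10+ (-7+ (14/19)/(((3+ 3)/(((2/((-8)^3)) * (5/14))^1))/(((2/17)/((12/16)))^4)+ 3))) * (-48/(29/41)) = -4518953936711808/130466846185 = -34636.80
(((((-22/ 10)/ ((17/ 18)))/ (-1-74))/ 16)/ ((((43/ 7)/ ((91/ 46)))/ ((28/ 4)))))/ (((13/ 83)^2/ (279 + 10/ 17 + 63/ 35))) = 932522051769/ 18578365000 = 50.19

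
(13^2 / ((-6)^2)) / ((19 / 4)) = 169 / 171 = 0.99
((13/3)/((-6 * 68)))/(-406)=13/496944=0.00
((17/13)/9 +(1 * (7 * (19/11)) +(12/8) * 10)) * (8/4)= 70106/1287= 54.47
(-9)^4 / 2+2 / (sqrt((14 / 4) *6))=2 *sqrt(21) / 21+6561 / 2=3280.94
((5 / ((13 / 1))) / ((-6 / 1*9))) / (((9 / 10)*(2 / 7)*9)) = -175 / 56862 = -0.00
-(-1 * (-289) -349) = 60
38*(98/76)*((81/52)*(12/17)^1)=53.88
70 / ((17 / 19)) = 1330 / 17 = 78.24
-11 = -11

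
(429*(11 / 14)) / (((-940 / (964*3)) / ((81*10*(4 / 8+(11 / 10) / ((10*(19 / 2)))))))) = -67155187671 / 156275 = -429724.45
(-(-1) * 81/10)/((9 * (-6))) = -3/20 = -0.15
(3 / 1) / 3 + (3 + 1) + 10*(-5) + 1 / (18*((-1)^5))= -811 / 18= -45.06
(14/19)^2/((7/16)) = 448/361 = 1.24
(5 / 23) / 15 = 1 / 69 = 0.01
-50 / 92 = -25 / 46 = -0.54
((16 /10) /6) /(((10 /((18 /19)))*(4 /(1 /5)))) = 3 /2375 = 0.00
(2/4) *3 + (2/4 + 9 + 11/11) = 12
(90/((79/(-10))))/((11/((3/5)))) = -0.62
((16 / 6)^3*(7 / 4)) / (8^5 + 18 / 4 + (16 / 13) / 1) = 3328 / 3286737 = 0.00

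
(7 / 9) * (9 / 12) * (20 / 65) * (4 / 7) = 4 / 39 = 0.10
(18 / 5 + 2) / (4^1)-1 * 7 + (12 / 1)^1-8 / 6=5.07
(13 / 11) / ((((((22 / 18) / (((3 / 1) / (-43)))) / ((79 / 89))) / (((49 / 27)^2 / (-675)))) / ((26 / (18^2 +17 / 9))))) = 9158786 / 392900772825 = 0.00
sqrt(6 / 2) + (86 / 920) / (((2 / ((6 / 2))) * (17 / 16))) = 258 / 1955 + sqrt(3) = 1.86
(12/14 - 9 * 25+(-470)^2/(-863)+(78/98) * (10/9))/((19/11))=-668746067/2410359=-277.45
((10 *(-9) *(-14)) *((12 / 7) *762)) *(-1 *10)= -16459200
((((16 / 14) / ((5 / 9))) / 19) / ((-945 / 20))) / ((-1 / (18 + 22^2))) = 16064 / 13965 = 1.15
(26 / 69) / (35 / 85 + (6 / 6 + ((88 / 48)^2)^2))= 190944 / 6440023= 0.03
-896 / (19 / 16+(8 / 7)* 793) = -0.99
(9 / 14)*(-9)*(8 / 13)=-324 / 91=-3.56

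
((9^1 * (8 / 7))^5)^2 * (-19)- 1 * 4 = -71134218610995162052 / 282475249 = -251824607156.98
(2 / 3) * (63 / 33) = 14 / 11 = 1.27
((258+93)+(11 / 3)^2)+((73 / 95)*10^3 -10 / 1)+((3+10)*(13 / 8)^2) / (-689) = 651269021 / 580032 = 1122.82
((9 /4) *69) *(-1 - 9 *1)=-3105 /2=-1552.50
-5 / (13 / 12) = -60 / 13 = -4.62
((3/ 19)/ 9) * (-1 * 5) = -5/ 57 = -0.09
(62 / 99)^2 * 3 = 3844 / 3267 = 1.18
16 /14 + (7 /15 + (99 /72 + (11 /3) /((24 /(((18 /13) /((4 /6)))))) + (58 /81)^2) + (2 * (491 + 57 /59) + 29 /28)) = 696617207899 /704520180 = 988.78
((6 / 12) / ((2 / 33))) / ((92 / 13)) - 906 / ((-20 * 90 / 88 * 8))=184987 / 27600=6.70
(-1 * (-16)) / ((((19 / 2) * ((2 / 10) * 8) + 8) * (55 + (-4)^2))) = 20 / 2059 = 0.01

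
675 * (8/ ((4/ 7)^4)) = 1620675/ 32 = 50646.09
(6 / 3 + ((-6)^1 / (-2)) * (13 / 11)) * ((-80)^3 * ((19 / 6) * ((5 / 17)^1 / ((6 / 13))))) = -9642880000 / 1683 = -5729578.13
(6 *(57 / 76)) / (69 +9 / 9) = 9 / 140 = 0.06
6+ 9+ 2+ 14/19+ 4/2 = 375/19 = 19.74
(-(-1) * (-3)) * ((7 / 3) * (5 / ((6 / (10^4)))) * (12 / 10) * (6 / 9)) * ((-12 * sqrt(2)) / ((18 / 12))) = 1120000 * sqrt(2) / 3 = 527973.06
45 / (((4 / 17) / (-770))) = -294525 / 2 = -147262.50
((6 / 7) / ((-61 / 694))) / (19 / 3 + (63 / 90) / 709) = -88568280 / 57530137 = -1.54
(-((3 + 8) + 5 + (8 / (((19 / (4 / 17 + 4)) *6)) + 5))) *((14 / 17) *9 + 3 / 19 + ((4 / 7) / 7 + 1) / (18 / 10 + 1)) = -12126748335 / 71569694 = -169.44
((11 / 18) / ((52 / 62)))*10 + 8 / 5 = 10397 / 1170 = 8.89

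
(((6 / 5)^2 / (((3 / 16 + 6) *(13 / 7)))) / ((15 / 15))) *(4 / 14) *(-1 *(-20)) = 512 / 715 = 0.72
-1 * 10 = -10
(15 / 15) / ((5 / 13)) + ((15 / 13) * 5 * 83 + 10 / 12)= 188089 / 390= 482.28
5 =5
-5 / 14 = -0.36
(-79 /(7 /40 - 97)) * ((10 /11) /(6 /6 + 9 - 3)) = 31600 /298221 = 0.11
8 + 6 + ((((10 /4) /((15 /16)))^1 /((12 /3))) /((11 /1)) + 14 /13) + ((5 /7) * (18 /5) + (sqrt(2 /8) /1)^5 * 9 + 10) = 2689747 /96096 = 27.99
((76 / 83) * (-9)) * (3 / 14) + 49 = 47.23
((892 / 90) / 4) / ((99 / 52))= 5798 / 4455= 1.30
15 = 15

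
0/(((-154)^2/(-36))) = 0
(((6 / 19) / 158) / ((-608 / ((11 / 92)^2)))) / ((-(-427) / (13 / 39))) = -121 / 3298282125824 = -0.00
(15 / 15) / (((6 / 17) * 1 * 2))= 17 / 12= 1.42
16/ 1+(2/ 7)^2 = 16.08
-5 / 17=-0.29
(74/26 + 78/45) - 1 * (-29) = 6548/195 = 33.58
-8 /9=-0.89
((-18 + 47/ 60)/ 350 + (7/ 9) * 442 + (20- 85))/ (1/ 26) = 228278713/ 31500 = 7246.94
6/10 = 3/5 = 0.60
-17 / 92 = -0.18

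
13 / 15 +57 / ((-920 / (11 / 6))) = 4157 / 5520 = 0.75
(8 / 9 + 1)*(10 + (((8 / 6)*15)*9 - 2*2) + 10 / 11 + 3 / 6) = 70091 / 198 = 353.99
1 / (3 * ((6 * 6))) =1 / 108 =0.01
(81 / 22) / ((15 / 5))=27 / 22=1.23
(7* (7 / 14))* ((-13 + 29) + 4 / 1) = 70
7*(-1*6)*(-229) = 9618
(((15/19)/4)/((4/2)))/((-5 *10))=-3/1520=-0.00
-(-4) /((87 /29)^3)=4 /27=0.15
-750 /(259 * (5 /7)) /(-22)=75 /407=0.18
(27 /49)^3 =19683 /117649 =0.17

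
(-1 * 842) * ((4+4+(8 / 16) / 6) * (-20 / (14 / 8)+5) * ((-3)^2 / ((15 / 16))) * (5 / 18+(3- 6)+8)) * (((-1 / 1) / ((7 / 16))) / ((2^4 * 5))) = -3103612 / 49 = -63339.02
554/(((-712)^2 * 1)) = 277/253472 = 0.00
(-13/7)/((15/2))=-26/105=-0.25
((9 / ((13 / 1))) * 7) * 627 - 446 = 33703 / 13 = 2592.54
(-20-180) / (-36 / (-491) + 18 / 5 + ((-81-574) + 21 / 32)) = 15712000 / 51116669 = 0.31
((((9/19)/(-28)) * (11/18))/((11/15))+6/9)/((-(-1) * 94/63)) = 6249/14288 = 0.44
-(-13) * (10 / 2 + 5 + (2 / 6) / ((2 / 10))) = 455 / 3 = 151.67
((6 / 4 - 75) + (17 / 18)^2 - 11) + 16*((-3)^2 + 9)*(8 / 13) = 394339 / 4212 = 93.62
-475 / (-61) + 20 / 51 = 25445 / 3111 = 8.18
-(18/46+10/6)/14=-71/483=-0.15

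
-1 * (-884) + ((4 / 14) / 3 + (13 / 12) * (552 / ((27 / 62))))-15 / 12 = 1705559 / 756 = 2256.03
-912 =-912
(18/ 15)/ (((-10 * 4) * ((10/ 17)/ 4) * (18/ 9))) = -51/ 500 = -0.10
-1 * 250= -250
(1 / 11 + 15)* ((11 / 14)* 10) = 118.57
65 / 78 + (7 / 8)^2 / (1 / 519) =398.19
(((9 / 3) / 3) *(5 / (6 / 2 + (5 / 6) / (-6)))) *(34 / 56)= 765 / 721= 1.06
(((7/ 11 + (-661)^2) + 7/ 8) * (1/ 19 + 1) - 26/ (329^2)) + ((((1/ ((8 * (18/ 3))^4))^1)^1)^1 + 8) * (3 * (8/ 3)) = 6904850665875505313/ 15011118194688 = 459982.43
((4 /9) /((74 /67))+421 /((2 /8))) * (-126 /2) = -3926342 /37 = -106117.35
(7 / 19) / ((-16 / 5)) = -35 / 304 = -0.12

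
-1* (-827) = 827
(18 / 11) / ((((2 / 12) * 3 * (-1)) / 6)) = -216 / 11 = -19.64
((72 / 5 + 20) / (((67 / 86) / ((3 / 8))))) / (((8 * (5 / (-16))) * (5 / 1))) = -11094 / 8375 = -1.32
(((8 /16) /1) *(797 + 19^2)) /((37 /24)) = 13896 /37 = 375.57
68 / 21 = 3.24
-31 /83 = -0.37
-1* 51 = -51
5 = 5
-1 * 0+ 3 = 3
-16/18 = -8/9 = -0.89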